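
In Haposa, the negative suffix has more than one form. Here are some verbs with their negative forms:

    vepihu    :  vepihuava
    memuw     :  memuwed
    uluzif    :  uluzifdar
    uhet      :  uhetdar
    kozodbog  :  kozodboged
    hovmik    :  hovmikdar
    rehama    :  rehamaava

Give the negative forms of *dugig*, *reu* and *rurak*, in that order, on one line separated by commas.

dugiged, reuava, rurakdar

Looking at the final sound of each stem: -dar when the stem ends in a voiceless consonant (*uluzif*, *uhet*, *hovmik*); -ed when the stem ends in a voiced consonant (*memuw*, *kozodbog*); -ava when the stem ends in a vowel (*vepihu*, *rehama*).
*dugig* — final sound /g/ (a voiced consonant) → -ed → *dugiged*.
*reu* — final sound /u/ (a vowel) → -ava → *reuava*.
*rurak* — final sound /k/ (a voiceless consonant) → -dar → *rurakdar*.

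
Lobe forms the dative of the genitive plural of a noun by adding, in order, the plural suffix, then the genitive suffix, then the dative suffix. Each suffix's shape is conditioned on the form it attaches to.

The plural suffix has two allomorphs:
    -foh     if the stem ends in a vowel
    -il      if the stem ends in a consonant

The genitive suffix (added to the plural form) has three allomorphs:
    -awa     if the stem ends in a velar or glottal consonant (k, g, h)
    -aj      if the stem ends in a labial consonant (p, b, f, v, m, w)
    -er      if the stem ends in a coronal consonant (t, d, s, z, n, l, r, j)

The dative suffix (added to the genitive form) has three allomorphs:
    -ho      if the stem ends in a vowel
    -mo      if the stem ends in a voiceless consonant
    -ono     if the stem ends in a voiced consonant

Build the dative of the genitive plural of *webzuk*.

webzukilerono

The final sound of *webzuk* is /k/, which is a consonant, so the plural suffix is -il, giving *webzukil*.
The plural form *webzukil*: final consonant = /l/, coronal → -er → *webzukiler*.
The final sound of the genitive form *webzukiler* is /r/, which is a voiced consonant, so the dative suffix is -ono, giving *webzukilerono*.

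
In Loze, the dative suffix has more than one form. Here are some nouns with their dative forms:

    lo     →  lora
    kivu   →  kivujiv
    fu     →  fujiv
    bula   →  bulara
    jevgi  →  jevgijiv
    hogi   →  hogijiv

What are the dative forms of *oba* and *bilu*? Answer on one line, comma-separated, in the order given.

The alternation tracks the last vowel of the stem — -jiv when the last vowel of the stem is a high vowel (*kivu*, *fu*, *jevgi*, *hogi*); -ra when the last vowel of the stem is a non-high vowel (*lo*, *bula*).
Since the last vowel of *oba* is /a/ (a non-high vowel), it takes -ra, giving *obara*.
*bilu* — last vowel /u/ (a high vowel) → -jiv → *bilujiv*.

obara, bilujiv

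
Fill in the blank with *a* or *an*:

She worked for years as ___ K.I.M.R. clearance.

a

The indefinite article is chosen by the initial *sound* of the following word, not its spelling.
The initialism *K.I.M.R.* is read letter by letter; the first letter, K, is pronounced /keɪ/, which begins with a consonant sound.
So the article is *a*: She worked for years as a K.I.M.R. clearance.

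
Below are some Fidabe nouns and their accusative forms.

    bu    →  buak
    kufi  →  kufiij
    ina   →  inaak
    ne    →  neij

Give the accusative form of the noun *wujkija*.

wujkijaak

Looking at the last vowel of each stem: -ij when the last vowel of the stem is a front vowel (*kufi*, *ne*); -ak when the last vowel of the stem is a back vowel (*bu*, *ina*).
*wujkija* — last vowel /a/ (a back vowel) → -ak → *wujkijaak*.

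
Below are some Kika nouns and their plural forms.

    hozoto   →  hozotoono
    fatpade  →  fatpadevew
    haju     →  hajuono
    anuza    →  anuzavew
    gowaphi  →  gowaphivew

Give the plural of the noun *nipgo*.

nipgoono

The pattern is rounding harmony: -ono when the last vowel of the stem is a rounded vowel (*hozoto*, *haju*); -vew when the last vowel of the stem is an unrounded vowel (*fatpade*, *anuza*, *gowaphi*).
The last vowel of *nipgo* is /o/, which is a rounded vowel, so the suffix is -ono, giving *nipgoono*.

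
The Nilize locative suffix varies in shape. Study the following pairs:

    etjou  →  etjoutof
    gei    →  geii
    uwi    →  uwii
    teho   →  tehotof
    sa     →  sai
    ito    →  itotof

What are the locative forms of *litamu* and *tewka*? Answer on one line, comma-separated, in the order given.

litamutof, tewkai

The alternation tracks the last vowel of the stem — -tof when the last vowel of the stem is a rounded vowel (*etjou*, *teho*, *ito*); -i when the last vowel of the stem is an unrounded vowel (*gei*, *uwi*, *sa*).
Since the last vowel of *litamu* is /u/ (a rounded vowel), it takes -tof, giving *litamutof*.
*tewka*: last vowel = /a/, an unrounded vowel → -i → *tewkai*.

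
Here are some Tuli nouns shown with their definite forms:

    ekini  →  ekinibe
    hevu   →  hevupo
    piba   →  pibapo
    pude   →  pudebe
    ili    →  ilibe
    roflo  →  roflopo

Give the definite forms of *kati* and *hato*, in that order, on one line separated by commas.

The alternation tracks the last vowel of the stem — -be when the last vowel of the stem is a front vowel (*ekini*, *pude*, *ili*); -po when the last vowel of the stem is a back vowel (*hevu*, *piba*, *roflo*).
The last vowel of *kati* is /i/, which is a front vowel, so the suffix is -be, giving *katibe*.
*hato* — last vowel /o/ (a back vowel) → -po → *hatopo*.

katibe, hatopo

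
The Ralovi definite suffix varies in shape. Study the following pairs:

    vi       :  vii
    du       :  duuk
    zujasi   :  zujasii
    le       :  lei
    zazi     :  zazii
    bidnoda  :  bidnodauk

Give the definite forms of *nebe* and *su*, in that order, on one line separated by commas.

The pattern is front/back vowel harmony: -i when the last vowel of the stem is a front vowel (*vi*, *zujasi*, *le*, *zazi*); -uk when the last vowel of the stem is a back vowel (*du*, *bidnoda*).
*nebe*: last vowel = /e/, a front vowel → -i → *nebei*.
Since the last vowel of *su* is /u/ (a back vowel), it takes -uk, giving *suuk*.

nebei, suuk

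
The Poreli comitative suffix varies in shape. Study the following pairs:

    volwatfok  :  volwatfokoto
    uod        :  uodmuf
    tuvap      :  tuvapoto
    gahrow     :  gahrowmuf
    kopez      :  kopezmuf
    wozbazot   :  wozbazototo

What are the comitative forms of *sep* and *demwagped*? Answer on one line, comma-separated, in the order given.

sepoto, demwagpedmuf

The pattern is voicing of the final consonant: -oto when the stem ends in a voiceless consonant (*volwatfok*, *tuvap*, *wozbazot*); -muf when the stem ends in a voiced consonant (*uod*, *gahrow*, *kopez*).
*sep*: final consonant = /p/, voiceless → -oto → *sepoto*.
Since the final consonant of *demwagped* is /d/ (voiced), it takes -muf, giving *demwagpedmuf*.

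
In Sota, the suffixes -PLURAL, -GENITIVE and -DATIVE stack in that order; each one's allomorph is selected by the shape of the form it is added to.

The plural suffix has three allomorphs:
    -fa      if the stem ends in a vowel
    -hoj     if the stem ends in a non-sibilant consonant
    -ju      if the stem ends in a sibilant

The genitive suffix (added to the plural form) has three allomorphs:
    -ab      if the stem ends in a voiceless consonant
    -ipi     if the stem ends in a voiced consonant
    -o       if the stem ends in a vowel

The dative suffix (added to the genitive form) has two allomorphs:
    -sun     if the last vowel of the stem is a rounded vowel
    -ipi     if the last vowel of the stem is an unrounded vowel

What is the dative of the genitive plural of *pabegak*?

Since the final sound of *pabegak* is /k/ (a non-sibilant consonant), it takes -hoj, giving *pabegakhoj*.
The final sound of the plural form *pabegakhoj* is /j/, which is a voiced consonant, so the genitive suffix is -ipi, giving *pabegakhojipi*.
The genitive form *pabegakhojipi* — last vowel /i/ (an unrounded vowel) → -ipi → *pabegakhojipiipi*.

pabegakhojipiipi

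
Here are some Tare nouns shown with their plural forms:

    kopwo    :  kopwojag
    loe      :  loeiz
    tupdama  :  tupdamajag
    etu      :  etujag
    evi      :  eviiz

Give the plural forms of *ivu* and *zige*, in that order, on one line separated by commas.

The pattern is front/back vowel harmony: -iz when the last vowel of the stem is a front vowel (*loe*, *evi*); -jag when the last vowel of the stem is a back vowel (*kopwo*, *tupdama*, *etu*).
*ivu*: last vowel = /u/, a back vowel → -jag → *ivujag*.
*zige* — last vowel /e/ (a front vowel) → -iz → *zigeiz*.

ivujag, zigeiz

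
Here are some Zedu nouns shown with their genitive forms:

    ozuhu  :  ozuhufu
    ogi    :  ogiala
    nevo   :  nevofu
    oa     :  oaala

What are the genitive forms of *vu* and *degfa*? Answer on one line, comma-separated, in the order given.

vufu, degfaala

The pattern is rounding harmony: -fu when the last vowel of the stem is a rounded vowel (*ozuhu*, *nevo*); -ala when the last vowel of the stem is an unrounded vowel (*ogi*, *oa*).
The last vowel of *vu* is /u/, which is a rounded vowel, so the suffix is -fu, giving *vufu*.
Since the last vowel of *degfa* is /a/ (an unrounded vowel), it takes -ala, giving *degfaala*.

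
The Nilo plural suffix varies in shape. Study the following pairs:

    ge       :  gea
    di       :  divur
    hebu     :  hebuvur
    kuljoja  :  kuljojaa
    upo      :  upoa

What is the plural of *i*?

ivur

The suffix is conditioned by the last vowel: -vur when the last vowel of the stem is a high vowel (*di*, *hebu*); -a when the last vowel of the stem is a non-high vowel (*ge*, *kuljoja*, *upo*).
*i* — last vowel /i/ (a high vowel) → -vur → *ivur*.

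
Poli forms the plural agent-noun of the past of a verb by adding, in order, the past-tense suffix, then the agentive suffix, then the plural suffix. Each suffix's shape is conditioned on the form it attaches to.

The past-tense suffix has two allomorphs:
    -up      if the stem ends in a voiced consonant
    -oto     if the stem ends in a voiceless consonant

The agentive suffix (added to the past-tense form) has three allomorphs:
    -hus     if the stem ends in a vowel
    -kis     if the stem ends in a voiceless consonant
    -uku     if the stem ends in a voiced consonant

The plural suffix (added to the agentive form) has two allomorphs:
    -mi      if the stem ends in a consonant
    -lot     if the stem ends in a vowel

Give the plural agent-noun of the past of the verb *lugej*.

*lugej*: final consonant = /j/, voiced → -up → *lugejup*.
The past-tense form *lugejup* — final sound /p/ (a voiceless consonant) → -kis → *lugejupkis*.
Since the final sound of the agentive form *lugejupkis* is /s/ (a consonant), it takes -mi, giving *lugejupkismi*.

lugejupkismi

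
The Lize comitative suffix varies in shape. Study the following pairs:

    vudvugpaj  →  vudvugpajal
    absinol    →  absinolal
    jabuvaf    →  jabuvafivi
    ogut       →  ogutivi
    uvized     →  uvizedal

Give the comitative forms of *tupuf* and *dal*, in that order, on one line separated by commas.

The alternation tracks the final consonant of the stem — -ivi when the stem ends in a voiceless consonant (*jabuvaf*, *ogut*); -al when the stem ends in a voiced consonant (*vudvugpaj*, *absinol*, *uvized*).
*tupuf* — final consonant /f/ (voiceless) → -ivi → *tupufivi*.
*dal* — final consonant /l/ (voiced) → -al → *dalal*.

tupufivi, dalal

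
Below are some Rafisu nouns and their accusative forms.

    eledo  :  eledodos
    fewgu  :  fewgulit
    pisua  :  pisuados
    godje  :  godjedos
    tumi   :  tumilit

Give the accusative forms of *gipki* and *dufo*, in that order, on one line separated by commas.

gipkilit, dufodos

The suffix is conditioned by the last vowel: -lit when the last vowel of the stem is a high vowel (*fewgu*, *tumi*); -dos when the last vowel of the stem is a non-high vowel (*eledo*, *pisua*, *godje*).
The last vowel of *gipki* is /i/, which is a high vowel, so the suffix is -lit, giving *gipkilit*.
*dufo*: last vowel = /o/, a non-high vowel → -dos → *dufodos*.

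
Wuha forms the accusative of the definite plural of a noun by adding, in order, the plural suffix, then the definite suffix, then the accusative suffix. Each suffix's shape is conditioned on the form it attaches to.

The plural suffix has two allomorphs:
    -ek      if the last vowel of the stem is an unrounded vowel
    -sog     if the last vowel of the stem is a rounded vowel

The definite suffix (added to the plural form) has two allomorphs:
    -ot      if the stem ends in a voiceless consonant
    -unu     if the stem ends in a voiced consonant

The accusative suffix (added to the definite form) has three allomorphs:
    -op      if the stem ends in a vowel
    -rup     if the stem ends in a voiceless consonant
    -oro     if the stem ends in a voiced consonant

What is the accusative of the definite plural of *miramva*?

*miramva*: last vowel = /a/, an unrounded vowel → -ek → *miramvaek*.
The final consonant of the plural form *miramvaek* is /k/, which is voiceless, so the definite suffix is -ot, giving *miramvaekot*.
The definite form *miramvaekot* — final sound /t/ (a voiceless consonant) → -rup → *miramvaekotrup*.

miramvaekotrup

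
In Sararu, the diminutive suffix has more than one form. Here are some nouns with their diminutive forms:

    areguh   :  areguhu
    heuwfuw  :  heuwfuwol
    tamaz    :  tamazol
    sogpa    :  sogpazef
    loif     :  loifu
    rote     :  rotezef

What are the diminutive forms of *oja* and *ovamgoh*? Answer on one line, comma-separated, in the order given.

Looking at the final sound of each stem: -u when the stem ends in a voiceless consonant (*areguh*, *loif*); -ol when the stem ends in a voiced consonant (*heuwfuw*, *tamaz*); -zef when the stem ends in a vowel (*sogpa*, *rote*).
Since the final sound of *oja* is /a/ (a vowel), it takes -zef, giving *ojazef*.
The final sound of *ovamgoh* is /h/, which is a voiceless consonant, so the suffix is -u, giving *ovamgohu*.

ojazef, ovamgohu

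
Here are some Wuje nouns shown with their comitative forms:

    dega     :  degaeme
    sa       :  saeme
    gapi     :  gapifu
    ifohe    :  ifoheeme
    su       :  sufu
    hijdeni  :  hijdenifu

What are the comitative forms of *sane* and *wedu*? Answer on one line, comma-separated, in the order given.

The alternation tracks the last vowel of the stem — -fu when the last vowel of the stem is a high vowel (*gapi*, *su*, *hijdeni*); -eme when the last vowel of the stem is a non-high vowel (*dega*, *sa*, *ifohe*).
Since the last vowel of *sane* is /e/ (a non-high vowel), it takes -eme, giving *saneeme*.
The last vowel of *wedu* is /u/, which is a high vowel, so the suffix is -fu, giving *wedufu*.

saneeme, wedufu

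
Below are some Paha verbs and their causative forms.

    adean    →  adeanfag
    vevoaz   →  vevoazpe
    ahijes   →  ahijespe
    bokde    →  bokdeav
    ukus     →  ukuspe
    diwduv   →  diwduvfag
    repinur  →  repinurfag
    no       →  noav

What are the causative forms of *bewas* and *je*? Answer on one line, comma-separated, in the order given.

The alternation tracks the final sound of the stem — -pe when the stem ends in a sibilant (*vevoaz*, *ahijes*, *ukus*); -fag when the stem ends in a non-sibilant consonant (*adean*, *diwduv*, *repinur*); -av when the stem ends in a vowel (*bokde*, *no*).
Since the final sound of *bewas* is /s/ (a sibilant), it takes -pe, giving *bewaspe*.
*je* — final sound /e/ (a vowel) → -av → *jeav*.

bewaspe, jeav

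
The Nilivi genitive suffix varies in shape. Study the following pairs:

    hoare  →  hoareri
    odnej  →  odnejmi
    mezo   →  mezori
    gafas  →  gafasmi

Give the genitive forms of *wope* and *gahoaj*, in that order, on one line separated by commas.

The alternation tracks the final sound of the stem — -mi when the stem ends in a consonant (*odnej*, *gafas*); -ri when the stem ends in a vowel (*hoare*, *mezo*).
*wope*: final sound = /e/, a vowel → -ri → *woperi*.
*gahoaj*: final sound = /j/, a consonant → -mi → *gahoajmi*.

woperi, gahoajmi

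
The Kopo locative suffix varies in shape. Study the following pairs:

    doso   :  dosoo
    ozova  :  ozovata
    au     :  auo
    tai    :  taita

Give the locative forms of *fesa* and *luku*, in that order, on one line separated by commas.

The alternation tracks the last vowel of the stem — -o when the last vowel of the stem is a rounded vowel (*doso*, *au*); -ta when the last vowel of the stem is an unrounded vowel (*ozova*, *tai*).
*fesa* — last vowel /a/ (an unrounded vowel) → -ta → *fesata*.
Since the last vowel of *luku* is /u/ (a rounded vowel), it takes -o, giving *lukuo*.

fesata, lukuo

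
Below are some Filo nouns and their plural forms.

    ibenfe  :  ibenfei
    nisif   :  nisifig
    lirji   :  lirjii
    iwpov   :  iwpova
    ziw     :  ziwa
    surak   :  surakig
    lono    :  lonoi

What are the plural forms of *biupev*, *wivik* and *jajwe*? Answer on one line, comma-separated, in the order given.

biupeva, wivikig, jajwei

The suffix is conditioned by the final sound: -ig when the stem ends in a voiceless consonant (*nisif*, *surak*); -a when the stem ends in a voiced consonant (*iwpov*, *ziw*); -i when the stem ends in a vowel (*ibenfe*, *lirji*, *lono*).
*biupev* — final sound /v/ (a voiced consonant) → -a → *biupeva*.
The final sound of *wivik* is /k/, which is a voiceless consonant, so the suffix is -ig, giving *wivikig*.
The final sound of *jajwe* is /e/, which is a vowel, so the suffix is -i, giving *jajwei*.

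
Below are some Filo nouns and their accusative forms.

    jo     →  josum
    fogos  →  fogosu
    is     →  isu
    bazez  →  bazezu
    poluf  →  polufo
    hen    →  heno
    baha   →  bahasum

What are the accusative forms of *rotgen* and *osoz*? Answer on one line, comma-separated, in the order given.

rotgeno, osozu

The pattern is sibilance of the final sound: -u when the stem ends in a sibilant (*fogos*, *is*, *bazez*); -o when the stem ends in a non-sibilant consonant (*poluf*, *hen*); -sum when the stem ends in a vowel (*jo*, *baha*).
*rotgen* — final sound /n/ (a non-sibilant consonant) → -o → *rotgeno*.
*osoz*: final sound = /z/, a sibilant → -u → *osozu*.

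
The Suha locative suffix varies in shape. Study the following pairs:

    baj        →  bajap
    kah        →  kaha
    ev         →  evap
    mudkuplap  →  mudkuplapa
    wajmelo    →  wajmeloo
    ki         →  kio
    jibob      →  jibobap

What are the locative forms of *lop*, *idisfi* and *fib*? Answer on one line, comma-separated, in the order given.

The alternation tracks the final sound of the stem — -a when the stem ends in a voiceless consonant (*kah*, *mudkuplap*); -ap when the stem ends in a voiced consonant (*baj*, *ev*, *jibob*); -o when the stem ends in a vowel (*wajmelo*, *ki*).
*lop* — final sound /p/ (a voiceless consonant) → -a → *lopa*.
*idisfi*: final sound = /i/, a vowel → -o → *idisfio*.
*fib* — final sound /b/ (a voiced consonant) → -ap → *fibap*.

lopa, idisfio, fibap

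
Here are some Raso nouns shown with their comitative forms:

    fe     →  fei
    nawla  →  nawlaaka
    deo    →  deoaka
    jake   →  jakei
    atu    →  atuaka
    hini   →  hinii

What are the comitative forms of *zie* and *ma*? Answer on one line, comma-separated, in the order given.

The pattern is front/back vowel harmony: -i when the last vowel of the stem is a front vowel (*fe*, *jake*, *hini*); -aka when the last vowel of the stem is a back vowel (*nawla*, *deo*, *atu*).
The last vowel of *zie* is /e/, which is a front vowel, so the suffix is -i, giving *ziei*.
The last vowel of *ma* is /a/, which is a back vowel, so the suffix is -aka, giving *maaka*.

ziei, maaka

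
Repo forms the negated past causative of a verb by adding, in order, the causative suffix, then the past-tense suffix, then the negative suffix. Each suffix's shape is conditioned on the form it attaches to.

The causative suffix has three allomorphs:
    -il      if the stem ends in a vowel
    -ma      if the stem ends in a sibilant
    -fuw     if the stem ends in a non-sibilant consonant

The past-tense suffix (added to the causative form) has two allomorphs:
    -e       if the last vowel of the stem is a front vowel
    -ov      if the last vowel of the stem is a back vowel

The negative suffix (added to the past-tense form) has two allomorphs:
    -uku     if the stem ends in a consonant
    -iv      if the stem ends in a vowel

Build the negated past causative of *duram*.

Since the final sound of *duram* is /m/ (a non-sibilant consonant), it takes -fuw, giving *duramfuw*.
The last vowel of the causative form *duramfuw* is /u/, which is a back vowel, so the past-tense suffix is -ov, giving *duramfuwov*.
Since the final sound of the past-tense form *duramfuwov* is /v/ (a consonant), it takes -uku, giving *duramfuwovuku*.

duramfuwovuku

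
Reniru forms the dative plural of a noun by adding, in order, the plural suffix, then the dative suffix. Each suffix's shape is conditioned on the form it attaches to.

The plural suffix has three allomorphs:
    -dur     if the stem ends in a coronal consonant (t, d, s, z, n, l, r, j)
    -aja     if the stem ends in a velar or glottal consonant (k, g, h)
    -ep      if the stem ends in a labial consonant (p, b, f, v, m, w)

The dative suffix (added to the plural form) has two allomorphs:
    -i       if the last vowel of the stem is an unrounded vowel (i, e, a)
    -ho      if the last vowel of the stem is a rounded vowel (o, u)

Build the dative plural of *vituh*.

vituhajai

*vituh* — final consonant /h/ (velar/glottal) → -aja → *vituhaja*.
The plural form *vituhaja* — last vowel /a/ (an unrounded vowel) → -i → *vituhajai*.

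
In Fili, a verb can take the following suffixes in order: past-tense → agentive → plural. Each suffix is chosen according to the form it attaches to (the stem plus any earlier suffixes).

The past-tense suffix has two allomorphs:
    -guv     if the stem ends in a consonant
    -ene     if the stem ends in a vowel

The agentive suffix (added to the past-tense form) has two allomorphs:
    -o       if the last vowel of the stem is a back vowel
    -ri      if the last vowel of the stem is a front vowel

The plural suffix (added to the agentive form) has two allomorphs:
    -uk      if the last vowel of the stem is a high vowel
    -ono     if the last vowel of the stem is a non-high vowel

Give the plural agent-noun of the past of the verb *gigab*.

*gigab*: final sound = /b/, a consonant → -guv → *gigabguv*.
The past-tense form *gigabguv*: last vowel = /u/, a back vowel → -o → *gigabguvo*.
The agentive form *gigabguvo* — last vowel /o/ (a non-high vowel) → -ono → *gigabguvoono*.

gigabguvoono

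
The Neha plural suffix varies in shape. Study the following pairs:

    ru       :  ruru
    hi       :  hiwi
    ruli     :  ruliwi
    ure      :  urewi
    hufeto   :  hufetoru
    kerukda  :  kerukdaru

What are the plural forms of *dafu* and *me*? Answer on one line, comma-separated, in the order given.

dafuru, mewi

The alternation tracks the last vowel of the stem — -wi when the last vowel of the stem is a front vowel (*hi*, *ruli*, *ure*); -ru when the last vowel of the stem is a back vowel (*ru*, *hufeto*, *kerukda*).
The last vowel of *dafu* is /u/, which is a back vowel, so the suffix is -ru, giving *dafuru*.
Since the last vowel of *me* is /e/ (a front vowel), it takes -wi, giving *mewi*.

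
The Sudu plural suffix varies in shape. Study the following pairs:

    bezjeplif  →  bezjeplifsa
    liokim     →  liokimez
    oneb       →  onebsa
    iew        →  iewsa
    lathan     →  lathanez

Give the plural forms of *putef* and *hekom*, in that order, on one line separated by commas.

putefsa, hekomez

The suffix is conditioned by the final consonant: -ez when the stem ends in a nasal (*liokim*, *lathan*); -sa when the stem ends in a non-nasal consonant (*bezjeplif*, *oneb*, *iew*).
*putef*: final consonant = /f/, non-nasal → -sa → *putefsa*.
Since the final consonant of *hekom* is /m/ (a nasal), it takes -ez, giving *hekomez*.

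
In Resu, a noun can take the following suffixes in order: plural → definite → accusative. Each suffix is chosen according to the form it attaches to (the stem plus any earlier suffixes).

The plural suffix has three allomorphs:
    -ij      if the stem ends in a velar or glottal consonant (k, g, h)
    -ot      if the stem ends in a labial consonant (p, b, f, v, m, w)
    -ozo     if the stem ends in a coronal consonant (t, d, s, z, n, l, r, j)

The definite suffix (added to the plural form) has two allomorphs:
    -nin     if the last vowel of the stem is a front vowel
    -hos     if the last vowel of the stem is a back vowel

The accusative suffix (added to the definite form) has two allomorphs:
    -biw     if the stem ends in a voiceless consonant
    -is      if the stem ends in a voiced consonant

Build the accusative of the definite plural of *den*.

denozohosbiw

*den*: final consonant = /n/, coronal → -ozo → *denozo*.
The last vowel of the plural form *denozo* is /o/, which is a back vowel, so the definite suffix is -hos, giving *denozohos*.
The definite form *denozohos* — final consonant /s/ (voiceless) → -biw → *denozohosbiw*.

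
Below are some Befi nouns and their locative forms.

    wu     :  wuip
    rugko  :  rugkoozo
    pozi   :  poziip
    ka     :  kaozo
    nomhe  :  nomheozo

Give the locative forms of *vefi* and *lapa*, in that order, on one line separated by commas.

The alternation tracks the last vowel of the stem — -ip when the last vowel of the stem is a high vowel (*wu*, *pozi*); -ozo when the last vowel of the stem is a non-high vowel (*rugko*, *ka*, *nomhe*).
Since the last vowel of *vefi* is /i/ (a high vowel), it takes -ip, giving *vefiip*.
The last vowel of *lapa* is /a/, which is a non-high vowel, so the suffix is -ozo, giving *lapaozo*.

vefiip, lapaozo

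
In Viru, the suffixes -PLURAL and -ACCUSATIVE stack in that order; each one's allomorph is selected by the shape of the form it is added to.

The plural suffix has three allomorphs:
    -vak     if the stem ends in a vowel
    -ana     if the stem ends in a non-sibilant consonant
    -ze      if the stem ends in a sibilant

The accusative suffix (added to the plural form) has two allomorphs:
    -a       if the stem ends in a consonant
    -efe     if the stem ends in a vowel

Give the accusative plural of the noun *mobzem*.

The final sound of *mobzem* is /m/, which is a non-sibilant consonant, so the plural suffix is -ana, giving *mobzemana*.
The plural form *mobzemana* — final sound /a/ (a vowel) → -efe → *mobzemanaefe*.

mobzemanaefe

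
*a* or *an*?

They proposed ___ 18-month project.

an

The indefinite article is chosen by the initial *sound* of the following word, not its spelling.
The number *18* is spoken "eighteen", beginning with /ˌeɪˈtiːn/ — a vowel sound.
So the article is *an*: They proposed an 18-month project.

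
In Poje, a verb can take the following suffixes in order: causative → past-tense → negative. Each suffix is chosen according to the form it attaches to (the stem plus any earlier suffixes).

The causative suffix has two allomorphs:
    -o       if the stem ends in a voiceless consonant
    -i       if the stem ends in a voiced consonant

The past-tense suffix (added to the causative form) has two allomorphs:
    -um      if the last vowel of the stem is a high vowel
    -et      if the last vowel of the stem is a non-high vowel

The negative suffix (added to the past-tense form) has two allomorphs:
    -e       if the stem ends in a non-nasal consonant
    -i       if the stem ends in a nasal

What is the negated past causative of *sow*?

Since the final consonant of *sow* is /w/ (voiced), it takes -i, giving *sowi*.
Since the last vowel of the causative form *sowi* is /i/ (a high vowel), it takes -um, giving *sowium*.
The past-tense form *sowium* — final consonant /m/ (a nasal) → -i → *sowiumi*.

sowiumi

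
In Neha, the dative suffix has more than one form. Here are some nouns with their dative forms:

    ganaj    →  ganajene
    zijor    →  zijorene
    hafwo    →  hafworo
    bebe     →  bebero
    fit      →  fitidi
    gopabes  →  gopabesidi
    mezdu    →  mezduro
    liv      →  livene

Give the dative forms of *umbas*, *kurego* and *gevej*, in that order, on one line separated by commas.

The pattern is voicing of the final sound: -idi when the stem ends in a voiceless consonant (*fit*, *gopabes*); -ene when the stem ends in a voiced consonant (*ganaj*, *zijor*, *liv*); -ro when the stem ends in a vowel (*hafwo*, *bebe*, *mezdu*).
*umbas* — final sound /s/ (a voiceless consonant) → -idi → *umbasidi*.
*kurego* — final sound /o/ (a vowel) → -ro → *kuregoro*.
*gevej*: final sound = /j/, a voiced consonant → -ene → *gevejene*.

umbasidi, kuregoro, gevejene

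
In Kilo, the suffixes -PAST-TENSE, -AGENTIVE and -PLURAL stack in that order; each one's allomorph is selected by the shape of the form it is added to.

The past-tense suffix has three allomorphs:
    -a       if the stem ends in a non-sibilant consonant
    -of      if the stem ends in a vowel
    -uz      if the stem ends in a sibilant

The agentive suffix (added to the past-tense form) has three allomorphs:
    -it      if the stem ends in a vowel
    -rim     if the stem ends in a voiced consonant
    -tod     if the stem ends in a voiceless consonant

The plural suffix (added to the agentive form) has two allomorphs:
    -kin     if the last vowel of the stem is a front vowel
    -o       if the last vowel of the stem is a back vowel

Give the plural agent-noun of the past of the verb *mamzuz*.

*mamzuz*: final sound = /z/, a sibilant → -uz → *mamzuzuz*.
The past-tense form *mamzuzuz*: final sound = /z/, a voiced consonant → -rim → *mamzuzuzrim*.
The agentive form *mamzuzuzrim* — last vowel /i/ (a front vowel) → -kin → *mamzuzuzrimkin*.

mamzuzuzrimkin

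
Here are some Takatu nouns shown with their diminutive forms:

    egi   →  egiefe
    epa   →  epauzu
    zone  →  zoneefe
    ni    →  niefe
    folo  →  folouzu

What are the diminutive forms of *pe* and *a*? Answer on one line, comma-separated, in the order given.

The suffix is conditioned by the last vowel: -efe when the last vowel of the stem is a front vowel (*egi*, *zone*, *ni*); -uzu when the last vowel of the stem is a back vowel (*epa*, *folo*).
*pe*: last vowel = /e/, a front vowel → -efe → *peefe*.
*a*: last vowel = /a/, a back vowel → -uzu → *auzu*.

peefe, auzu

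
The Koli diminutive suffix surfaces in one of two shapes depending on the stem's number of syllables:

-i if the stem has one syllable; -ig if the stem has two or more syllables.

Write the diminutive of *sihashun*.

*sihashun* has 3 syllables, so the suffix is -ig, giving *sihashunig*.

sihashunig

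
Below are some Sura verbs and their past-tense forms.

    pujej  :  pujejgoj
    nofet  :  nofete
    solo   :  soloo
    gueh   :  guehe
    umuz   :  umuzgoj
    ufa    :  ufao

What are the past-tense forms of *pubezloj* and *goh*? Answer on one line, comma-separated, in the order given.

The suffix is conditioned by the final sound: -e when the stem ends in a voiceless consonant (*nofet*, *gueh*); -goj when the stem ends in a voiced consonant (*pujej*, *umuz*); -o when the stem ends in a vowel (*solo*, *ufa*).
The final sound of *pubezloj* is /j/, which is a voiced consonant, so the suffix is -goj, giving *pubezlojgoj*.
*goh*: final sound = /h/, a voiceless consonant → -e → *gohe*.

pubezlojgoj, gohe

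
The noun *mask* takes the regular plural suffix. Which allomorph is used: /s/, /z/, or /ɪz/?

The stem *mask* ends in a voiceless non-sibilant consonant.
The plural suffix surfaces as /ɪz/ after sibilants, /s/ after other voiceless consonants, and /z/ after other voiced sounds.
So the plural -s on *mask* is pronounced /s/.

/s/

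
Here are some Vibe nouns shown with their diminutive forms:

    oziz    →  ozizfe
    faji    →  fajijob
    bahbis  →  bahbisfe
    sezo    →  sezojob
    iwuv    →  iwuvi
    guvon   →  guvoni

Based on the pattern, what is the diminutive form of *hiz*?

Looking at the final sound of each stem: -fe when the stem ends in a sibilant (*oziz*, *bahbis*); -i when the stem ends in a non-sibilant consonant (*iwuv*, *guvon*); -job when the stem ends in a vowel (*faji*, *sezo*).
Since the final sound of *hiz* is /z/ (a sibilant), it takes -fe, giving *hizfe*.

hizfe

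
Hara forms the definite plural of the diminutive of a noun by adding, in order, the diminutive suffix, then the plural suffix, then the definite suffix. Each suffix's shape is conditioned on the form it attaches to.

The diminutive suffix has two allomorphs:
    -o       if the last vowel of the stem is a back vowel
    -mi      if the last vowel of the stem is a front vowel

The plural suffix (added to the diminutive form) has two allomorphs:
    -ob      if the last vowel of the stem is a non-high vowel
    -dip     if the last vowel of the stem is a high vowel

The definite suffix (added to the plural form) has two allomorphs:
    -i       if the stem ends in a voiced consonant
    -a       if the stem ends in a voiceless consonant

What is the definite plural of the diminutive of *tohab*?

*tohab* — last vowel /a/ (a back vowel) → -o → *tohabo*.
The diminutive form *tohabo*: last vowel = /o/, a non-high vowel → -ob → *tohaboob*.
The plural form *tohaboob* — final consonant /b/ (voiced) → -i → *tohaboobi*.

tohaboobi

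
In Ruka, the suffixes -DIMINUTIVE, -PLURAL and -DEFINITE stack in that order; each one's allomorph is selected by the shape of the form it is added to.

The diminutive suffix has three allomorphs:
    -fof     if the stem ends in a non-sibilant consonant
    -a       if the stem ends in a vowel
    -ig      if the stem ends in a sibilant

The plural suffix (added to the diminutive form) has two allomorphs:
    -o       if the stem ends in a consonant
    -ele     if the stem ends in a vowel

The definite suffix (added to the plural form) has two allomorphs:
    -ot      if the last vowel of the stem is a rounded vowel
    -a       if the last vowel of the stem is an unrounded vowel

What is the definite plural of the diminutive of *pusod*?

Since the final sound of *pusod* is /d/ (a non-sibilant consonant), it takes -fof, giving *pusodfof*.
The diminutive form *pusodfof*: final sound = /f/, a consonant → -o → *pusodfofo*.
The plural form *pusodfofo* — last vowel /o/ (a rounded vowel) → -ot → *pusodfofoot*.

pusodfofoot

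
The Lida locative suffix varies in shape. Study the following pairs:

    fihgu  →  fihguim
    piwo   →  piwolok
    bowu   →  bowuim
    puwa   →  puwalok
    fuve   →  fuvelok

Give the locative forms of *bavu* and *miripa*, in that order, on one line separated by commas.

Looking at the last vowel of each stem: -im when the last vowel of the stem is a high vowel (*fihgu*, *bowu*); -lok when the last vowel of the stem is a non-high vowel (*piwo*, *puwa*, *fuve*).
Since the last vowel of *bavu* is /u/ (a high vowel), it takes -im, giving *bavuim*.
The last vowel of *miripa* is /a/, which is a non-high vowel, so the suffix is -lok, giving *miripalok*.

bavuim, miripalok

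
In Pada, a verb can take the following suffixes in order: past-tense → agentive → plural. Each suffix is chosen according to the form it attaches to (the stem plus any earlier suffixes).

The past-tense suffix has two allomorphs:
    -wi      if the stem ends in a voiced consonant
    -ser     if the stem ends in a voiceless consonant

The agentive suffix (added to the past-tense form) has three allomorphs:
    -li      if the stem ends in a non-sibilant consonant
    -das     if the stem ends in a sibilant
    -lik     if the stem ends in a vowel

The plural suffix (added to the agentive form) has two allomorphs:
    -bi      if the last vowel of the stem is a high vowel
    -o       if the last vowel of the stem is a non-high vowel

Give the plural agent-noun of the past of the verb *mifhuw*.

The final consonant of *mifhuw* is /w/, which is voiced, so the past-tense suffix is -wi, giving *mifhuwwi*.
The final sound of the past-tense form *mifhuwwi* is /i/, which is a vowel, so the agentive suffix is -lik, giving *mifhuwwilik*.
The agentive form *mifhuwwilik*: last vowel = /i/, a high vowel → -bi → *mifhuwwilikbi*.

mifhuwwilikbi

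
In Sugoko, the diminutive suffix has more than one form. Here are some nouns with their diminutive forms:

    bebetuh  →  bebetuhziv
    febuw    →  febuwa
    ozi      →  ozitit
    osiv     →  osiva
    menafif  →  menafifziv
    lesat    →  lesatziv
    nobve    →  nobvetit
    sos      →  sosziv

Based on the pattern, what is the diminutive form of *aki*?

akitit

The pattern is voicing of the final sound: -ziv when the stem ends in a voiceless consonant (*bebetuh*, *menafif*, *lesat*, *sos*); -a when the stem ends in a voiced consonant (*febuw*, *osiv*); -tit when the stem ends in a vowel (*ozi*, *nobve*).
The final sound of *aki* is /i/, which is a vowel, so the suffix is -tit, giving *akitit*.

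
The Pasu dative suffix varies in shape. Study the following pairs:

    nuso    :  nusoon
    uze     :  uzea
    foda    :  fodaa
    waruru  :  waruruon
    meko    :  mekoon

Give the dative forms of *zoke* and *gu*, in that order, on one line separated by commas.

zokea, guon

The pattern is rounding harmony: -on when the last vowel of the stem is a rounded vowel (*nuso*, *waruru*, *meko*); -a when the last vowel of the stem is an unrounded vowel (*uze*, *foda*).
The last vowel of *zoke* is /e/, which is an unrounded vowel, so the suffix is -a, giving *zokea*.
The last vowel of *gu* is /u/, which is a rounded vowel, so the suffix is -on, giving *guon*.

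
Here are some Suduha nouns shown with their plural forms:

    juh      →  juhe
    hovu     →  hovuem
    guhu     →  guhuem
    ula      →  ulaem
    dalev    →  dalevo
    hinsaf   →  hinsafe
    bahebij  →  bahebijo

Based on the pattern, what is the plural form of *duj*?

dujo

Looking at the final sound of each stem: -e when the stem ends in a voiceless consonant (*juh*, *hinsaf*); -o when the stem ends in a voiced consonant (*dalev*, *bahebij*); -em when the stem ends in a vowel (*hovu*, *guhu*, *ula*).
*duj* — final sound /j/ (a voiced consonant) → -o → *dujo*.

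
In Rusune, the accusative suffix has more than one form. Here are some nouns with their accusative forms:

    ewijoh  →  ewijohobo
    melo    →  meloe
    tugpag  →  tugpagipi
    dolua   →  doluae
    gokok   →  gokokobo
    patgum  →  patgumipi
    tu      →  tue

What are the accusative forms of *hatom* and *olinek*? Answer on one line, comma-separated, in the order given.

hatomipi, olinekobo

The suffix is conditioned by the final sound: -obo when the stem ends in a voiceless consonant (*ewijoh*, *gokok*); -ipi when the stem ends in a voiced consonant (*tugpag*, *patgum*); -e when the stem ends in a vowel (*melo*, *dolua*, *tu*).
The final sound of *hatom* is /m/, which is a voiced consonant, so the suffix is -ipi, giving *hatomipi*.
*olinek*: final sound = /k/, a voiceless consonant → -obo → *olinekobo*.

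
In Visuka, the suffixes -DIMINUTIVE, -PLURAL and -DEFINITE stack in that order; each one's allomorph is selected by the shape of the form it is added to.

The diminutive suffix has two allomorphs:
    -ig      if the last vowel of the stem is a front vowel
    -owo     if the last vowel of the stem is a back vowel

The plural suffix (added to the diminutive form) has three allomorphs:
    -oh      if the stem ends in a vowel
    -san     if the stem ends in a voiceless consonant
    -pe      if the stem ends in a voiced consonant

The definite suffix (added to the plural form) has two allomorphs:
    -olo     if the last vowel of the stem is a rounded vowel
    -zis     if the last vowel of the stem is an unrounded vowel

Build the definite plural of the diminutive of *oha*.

Since the last vowel of *oha* is /a/ (a back vowel), it takes -owo, giving *ohaowo*.
The diminutive form *ohaowo*: final sound = /o/, a vowel → -oh → *ohaowooh*.
Since the last vowel of the plural form *ohaowooh* is /o/ (a rounded vowel), it takes -olo, giving *ohaowooholo*.

ohaowooholo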